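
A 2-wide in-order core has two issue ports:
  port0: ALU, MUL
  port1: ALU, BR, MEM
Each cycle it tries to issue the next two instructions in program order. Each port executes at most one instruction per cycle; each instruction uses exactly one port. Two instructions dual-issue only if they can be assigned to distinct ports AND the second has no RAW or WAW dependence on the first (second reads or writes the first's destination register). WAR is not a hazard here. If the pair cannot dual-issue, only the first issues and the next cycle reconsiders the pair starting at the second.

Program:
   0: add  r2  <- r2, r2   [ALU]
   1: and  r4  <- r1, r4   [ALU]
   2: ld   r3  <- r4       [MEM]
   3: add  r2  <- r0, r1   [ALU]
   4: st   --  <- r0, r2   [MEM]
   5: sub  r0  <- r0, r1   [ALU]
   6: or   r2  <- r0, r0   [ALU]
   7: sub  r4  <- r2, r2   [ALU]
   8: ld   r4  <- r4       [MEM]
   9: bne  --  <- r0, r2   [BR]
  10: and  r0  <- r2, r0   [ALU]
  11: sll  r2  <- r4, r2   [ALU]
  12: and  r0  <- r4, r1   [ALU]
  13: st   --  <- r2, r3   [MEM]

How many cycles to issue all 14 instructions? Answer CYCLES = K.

0. add/and @i0,i1  | 2-wide
1. ld/add @i2,i3  | 2-wide
2. st/sub @i4,i5  | 2-wide
3. or @i6  | RAW r2
4. sub @i7  | RAW+WAW r4
5. ld @i8  | no-port MEM/BR
6. bne/and @i9,i10  | 2-wide
7. sll/and @i11,i12  | 2-wide
8. st @i13  | tail

CYCLES = 9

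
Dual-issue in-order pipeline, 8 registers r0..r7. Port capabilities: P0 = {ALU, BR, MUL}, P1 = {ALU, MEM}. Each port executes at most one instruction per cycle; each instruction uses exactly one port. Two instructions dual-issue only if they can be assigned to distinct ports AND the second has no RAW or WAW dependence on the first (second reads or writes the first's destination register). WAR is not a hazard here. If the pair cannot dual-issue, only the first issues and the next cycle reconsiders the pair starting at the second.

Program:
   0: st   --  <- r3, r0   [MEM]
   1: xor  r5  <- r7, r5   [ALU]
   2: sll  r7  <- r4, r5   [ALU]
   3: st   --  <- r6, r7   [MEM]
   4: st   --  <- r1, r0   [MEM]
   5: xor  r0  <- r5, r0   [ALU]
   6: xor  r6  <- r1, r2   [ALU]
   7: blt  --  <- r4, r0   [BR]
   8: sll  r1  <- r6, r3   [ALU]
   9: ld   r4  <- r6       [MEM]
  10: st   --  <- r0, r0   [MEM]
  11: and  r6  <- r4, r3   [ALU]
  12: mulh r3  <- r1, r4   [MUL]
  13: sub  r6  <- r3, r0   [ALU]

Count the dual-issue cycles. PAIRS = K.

PAIRS = 5

[0] i0+i1  st.MEM;xor.ALU  -- pair
[1] i2  sll.ALU  -- RAW r7
[2] i3  st.MEM  -- no-port MEM/MEM
[3] i4+i5  st.MEM;xor.ALU  -- pair
[4] i6+i7  xor.ALU;blt.BR  -- pair
[5] i8+i9  sll.ALU;ld.MEM  -- pair
[6] i10+i11  st.MEM;and.ALU  -- pair
[7] i12  mulh.MUL  -- RAW r3
[8] i13  sub.ALU  -- tail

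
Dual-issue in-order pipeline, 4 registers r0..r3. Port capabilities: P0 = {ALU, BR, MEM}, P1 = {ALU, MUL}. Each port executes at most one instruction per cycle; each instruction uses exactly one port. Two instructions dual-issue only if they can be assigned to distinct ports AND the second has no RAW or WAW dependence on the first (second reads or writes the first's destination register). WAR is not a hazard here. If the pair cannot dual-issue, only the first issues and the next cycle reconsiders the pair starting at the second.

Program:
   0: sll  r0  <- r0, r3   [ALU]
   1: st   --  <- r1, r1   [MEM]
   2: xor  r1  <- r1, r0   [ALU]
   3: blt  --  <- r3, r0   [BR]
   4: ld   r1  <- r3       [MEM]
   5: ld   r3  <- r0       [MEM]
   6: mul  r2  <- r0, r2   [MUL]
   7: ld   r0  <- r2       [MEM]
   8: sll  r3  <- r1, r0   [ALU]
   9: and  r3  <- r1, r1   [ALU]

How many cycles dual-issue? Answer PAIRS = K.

t=0 i0&i1:sll.ALU+st.MEM ; pair
t=1 i2&i3:xor.ALU+blt.BR ; pair
t=2 i4:ld.MEM ; no-port MEM/MEM
t=3 i5&i6:ld.MEM+mul.MUL ; pair
t=4 i7:ld.MEM ; RAW r0
t=5 i8:sll.ALU ; WAW r3
t=6 i9:and.ALU ; tail

PAIRS = 3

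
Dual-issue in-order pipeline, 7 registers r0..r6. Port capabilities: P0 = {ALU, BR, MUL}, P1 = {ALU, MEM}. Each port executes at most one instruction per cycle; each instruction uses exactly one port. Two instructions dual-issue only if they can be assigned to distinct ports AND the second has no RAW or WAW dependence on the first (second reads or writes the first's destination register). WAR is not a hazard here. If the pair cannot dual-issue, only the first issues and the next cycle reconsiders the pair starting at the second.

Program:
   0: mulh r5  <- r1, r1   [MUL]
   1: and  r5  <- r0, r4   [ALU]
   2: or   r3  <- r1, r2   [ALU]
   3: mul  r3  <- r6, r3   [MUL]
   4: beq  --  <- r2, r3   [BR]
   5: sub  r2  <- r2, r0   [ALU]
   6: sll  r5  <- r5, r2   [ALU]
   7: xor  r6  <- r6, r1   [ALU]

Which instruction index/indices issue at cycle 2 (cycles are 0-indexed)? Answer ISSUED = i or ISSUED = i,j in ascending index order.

  cy0 -> i0 (mulh) WAW r5
  cy1 -> i1/i2 (and+or) dual
  cy2 -> i3 (mul) no-port MUL/BR
  cy3 -> i4/i5 (beq+sub) dual
  cy4 -> i6/i7 (sll+xor) dual

ISSUED = 3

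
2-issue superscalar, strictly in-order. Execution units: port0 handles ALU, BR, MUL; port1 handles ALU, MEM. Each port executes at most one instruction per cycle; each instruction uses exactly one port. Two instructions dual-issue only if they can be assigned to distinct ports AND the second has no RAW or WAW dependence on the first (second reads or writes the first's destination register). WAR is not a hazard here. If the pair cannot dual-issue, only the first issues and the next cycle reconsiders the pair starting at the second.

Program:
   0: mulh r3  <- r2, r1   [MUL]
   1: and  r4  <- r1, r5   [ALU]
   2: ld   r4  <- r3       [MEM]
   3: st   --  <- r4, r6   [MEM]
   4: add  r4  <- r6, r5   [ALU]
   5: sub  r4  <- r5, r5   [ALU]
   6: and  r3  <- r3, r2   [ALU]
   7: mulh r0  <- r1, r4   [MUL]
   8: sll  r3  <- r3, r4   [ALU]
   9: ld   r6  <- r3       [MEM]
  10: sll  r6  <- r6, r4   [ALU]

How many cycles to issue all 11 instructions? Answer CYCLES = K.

CYCLES = 7

  cy0 -> i0+i1 (mulh+and) dual
  cy1 -> i2 (ld) no-port MEM/MEM
  cy2 -> i3+i4 (st+add) dual
  cy3 -> i5+i6 (sub+and) dual
  cy4 -> i7+i8 (mulh+sll) dual
  cy5 -> i9 (ld) RAW+WAW r6
  cy6 -> i10 (sll) tail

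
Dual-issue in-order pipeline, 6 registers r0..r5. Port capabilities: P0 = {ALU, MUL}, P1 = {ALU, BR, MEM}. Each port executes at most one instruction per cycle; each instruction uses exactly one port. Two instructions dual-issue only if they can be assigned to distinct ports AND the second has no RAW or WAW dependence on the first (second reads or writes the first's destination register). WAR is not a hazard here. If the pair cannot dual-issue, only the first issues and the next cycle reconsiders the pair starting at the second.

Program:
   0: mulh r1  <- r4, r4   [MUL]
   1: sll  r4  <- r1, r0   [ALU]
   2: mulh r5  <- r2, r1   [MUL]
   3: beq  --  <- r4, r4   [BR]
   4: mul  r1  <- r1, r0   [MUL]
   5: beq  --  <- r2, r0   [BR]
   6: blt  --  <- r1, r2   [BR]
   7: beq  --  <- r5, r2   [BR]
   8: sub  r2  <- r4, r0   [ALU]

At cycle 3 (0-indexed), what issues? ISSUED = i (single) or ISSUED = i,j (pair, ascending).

ISSUED = 5

0. mulh.MUL @i0  | RAW r1
1. sll.ALU;mulh.MUL @i1/i2  | dual
2. beq.BR;mul.MUL @i3/i4  | dual
3. beq.BR @i5  | no-port BR/BR
4. blt.BR @i6  | no-port BR/BR
5. beq.BR;sub.ALU @i7/i8  | dual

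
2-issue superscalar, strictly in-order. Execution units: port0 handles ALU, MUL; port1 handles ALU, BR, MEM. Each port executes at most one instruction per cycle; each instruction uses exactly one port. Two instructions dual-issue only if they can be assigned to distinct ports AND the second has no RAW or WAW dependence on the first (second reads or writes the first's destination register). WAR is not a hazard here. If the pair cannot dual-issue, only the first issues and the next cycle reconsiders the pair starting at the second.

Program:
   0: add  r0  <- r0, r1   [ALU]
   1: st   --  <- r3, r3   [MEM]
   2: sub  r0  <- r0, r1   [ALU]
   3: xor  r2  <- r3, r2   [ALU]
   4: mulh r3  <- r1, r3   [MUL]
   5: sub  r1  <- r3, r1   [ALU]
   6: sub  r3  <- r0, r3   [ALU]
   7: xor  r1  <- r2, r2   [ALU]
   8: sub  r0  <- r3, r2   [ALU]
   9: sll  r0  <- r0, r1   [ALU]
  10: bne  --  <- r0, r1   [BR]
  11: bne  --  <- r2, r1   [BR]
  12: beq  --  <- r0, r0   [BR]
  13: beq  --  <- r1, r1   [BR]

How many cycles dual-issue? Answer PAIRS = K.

[0] i0,i1  add st  -- 2-wide
[1] i2,i3  sub xor  -- 2-wide
[2] i4  mulh  -- RAW r3
[3] i5,i6  sub sub  -- 2-wide
[4] i7,i8  xor sub  -- 2-wide
[5] i9  sll  -- RAW r0
[6] i10  bne  -- no-port BR/BR
[7] i11  bne  -- no-port BR/BR
[8] i12  beq  -- no-port BR/BR
[9] i13  beq  -- tail

PAIRS = 4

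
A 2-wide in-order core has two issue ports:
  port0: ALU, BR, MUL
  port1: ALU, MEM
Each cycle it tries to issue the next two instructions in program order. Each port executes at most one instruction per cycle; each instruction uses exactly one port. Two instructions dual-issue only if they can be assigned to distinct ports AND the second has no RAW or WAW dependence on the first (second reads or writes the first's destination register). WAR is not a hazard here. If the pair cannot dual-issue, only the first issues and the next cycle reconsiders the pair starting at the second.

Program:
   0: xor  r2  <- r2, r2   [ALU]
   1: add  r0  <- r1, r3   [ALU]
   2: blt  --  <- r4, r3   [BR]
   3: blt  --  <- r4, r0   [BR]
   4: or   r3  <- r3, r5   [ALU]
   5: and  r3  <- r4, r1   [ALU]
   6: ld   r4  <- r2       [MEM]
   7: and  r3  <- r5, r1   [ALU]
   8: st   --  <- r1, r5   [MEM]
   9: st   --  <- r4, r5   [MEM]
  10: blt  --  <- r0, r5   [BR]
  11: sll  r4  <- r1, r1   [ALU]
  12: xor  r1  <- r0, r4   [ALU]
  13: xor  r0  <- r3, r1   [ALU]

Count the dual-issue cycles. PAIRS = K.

PAIRS = 5

[0] i0&i1  xor/add  -- dual
[1] i2  blt  -- no-port BR/BR
[2] i3&i4  blt/or  -- dual
[3] i5&i6  and/ld  -- dual
[4] i7&i8  and/st  -- dual
[5] i9&i10  st/blt  -- dual
[6] i11  sll  -- RAW r4
[7] i12  xor  -- RAW r1
[8] i13  xor  -- tail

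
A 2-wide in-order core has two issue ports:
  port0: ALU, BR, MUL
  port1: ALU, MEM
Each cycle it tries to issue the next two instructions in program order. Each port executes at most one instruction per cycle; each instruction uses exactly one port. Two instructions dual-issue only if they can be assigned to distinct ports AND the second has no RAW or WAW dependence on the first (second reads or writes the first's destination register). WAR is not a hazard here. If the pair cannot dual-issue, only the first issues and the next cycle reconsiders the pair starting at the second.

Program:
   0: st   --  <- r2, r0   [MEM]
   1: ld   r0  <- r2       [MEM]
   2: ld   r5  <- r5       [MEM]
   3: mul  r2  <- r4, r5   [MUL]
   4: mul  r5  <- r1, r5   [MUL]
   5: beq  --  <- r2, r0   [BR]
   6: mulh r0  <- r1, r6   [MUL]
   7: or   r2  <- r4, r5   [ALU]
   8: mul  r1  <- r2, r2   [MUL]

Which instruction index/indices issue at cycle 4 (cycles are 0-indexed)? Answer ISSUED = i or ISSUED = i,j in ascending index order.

ISSUED = 4

[0] i0  st  -- no-port MEM/MEM
[1] i1  ld  -- no-port MEM/MEM
[2] i2  ld  -- RAW r5
[3] i3  mul  -- no-port MUL/MUL
[4] i4  mul  -- no-port MUL/BR
[5] i5  beq  -- no-port BR/MUL
[6] i6,i7  mulh or  -- dual
[7] i8  mul  -- tail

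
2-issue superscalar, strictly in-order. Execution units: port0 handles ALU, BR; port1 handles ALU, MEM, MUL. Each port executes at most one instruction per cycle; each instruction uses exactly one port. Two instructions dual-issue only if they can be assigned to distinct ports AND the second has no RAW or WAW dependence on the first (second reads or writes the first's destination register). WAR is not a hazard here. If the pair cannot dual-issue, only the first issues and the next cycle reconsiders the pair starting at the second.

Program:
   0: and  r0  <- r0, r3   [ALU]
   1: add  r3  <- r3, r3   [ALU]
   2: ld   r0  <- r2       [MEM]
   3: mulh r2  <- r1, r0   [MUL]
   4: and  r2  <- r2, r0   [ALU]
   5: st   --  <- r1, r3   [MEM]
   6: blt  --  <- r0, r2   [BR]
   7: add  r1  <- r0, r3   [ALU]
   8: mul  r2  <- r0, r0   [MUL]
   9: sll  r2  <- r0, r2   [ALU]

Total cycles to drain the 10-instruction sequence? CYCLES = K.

CYCLES = 7

#0 head=0: and.ALU;add.ALU i0+i1 dual
#1 head=2: ld.MEM i2 no-port MEM/MUL
#2 head=3: mulh.MUL i3 RAW+WAW r2
#3 head=4: and.ALU;st.MEM i4+i5 dual
#4 head=6: blt.BR;add.ALU i6+i7 dual
#5 head=8: mul.MUL i8 RAW+WAW r2
#6 head=9: sll.ALU i9 tail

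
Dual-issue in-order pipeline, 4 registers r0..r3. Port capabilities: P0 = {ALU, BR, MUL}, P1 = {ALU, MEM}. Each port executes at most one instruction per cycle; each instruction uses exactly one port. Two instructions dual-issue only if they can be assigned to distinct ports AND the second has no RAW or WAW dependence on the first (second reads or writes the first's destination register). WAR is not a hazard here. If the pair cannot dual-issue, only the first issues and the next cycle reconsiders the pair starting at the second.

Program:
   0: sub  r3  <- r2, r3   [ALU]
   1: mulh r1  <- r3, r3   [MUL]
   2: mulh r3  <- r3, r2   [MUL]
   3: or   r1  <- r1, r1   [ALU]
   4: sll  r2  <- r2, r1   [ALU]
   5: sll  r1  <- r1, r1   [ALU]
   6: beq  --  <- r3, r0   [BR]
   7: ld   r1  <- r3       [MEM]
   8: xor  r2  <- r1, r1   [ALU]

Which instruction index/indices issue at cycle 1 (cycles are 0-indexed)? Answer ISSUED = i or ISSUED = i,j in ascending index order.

t=0 i0:sub.ALU ; RAW r3
t=1 i1:mulh.MUL ; no-port MUL/MUL
t=2 i2&i3:mulh.MUL+or.ALU ; 2-wide
t=3 i4&i5:sll.ALU+sll.ALU ; 2-wide
t=4 i6&i7:beq.BR+ld.MEM ; 2-wide
t=5 i8:xor.ALU ; tail

ISSUED = 1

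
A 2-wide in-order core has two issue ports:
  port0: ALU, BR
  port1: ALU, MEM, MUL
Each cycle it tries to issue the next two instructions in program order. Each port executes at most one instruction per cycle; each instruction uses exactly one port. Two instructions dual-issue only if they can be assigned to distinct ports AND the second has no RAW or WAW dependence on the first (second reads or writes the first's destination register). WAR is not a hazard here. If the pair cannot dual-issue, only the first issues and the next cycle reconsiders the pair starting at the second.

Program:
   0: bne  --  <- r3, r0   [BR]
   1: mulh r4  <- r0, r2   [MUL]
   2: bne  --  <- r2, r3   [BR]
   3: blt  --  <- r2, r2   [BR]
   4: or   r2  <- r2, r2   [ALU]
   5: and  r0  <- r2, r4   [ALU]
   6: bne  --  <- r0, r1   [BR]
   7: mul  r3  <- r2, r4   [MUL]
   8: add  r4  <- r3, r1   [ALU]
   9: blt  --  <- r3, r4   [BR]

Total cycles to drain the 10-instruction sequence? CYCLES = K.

[0] i0/i1  bne mulh  -- 2-wide
[1] i2  bne  -- no-port BR/BR
[2] i3/i4  blt or  -- 2-wide
[3] i5  and  -- RAW r0
[4] i6/i7  bne mul  -- 2-wide
[5] i8  add  -- RAW r4
[6] i9  blt  -- tail

CYCLES = 7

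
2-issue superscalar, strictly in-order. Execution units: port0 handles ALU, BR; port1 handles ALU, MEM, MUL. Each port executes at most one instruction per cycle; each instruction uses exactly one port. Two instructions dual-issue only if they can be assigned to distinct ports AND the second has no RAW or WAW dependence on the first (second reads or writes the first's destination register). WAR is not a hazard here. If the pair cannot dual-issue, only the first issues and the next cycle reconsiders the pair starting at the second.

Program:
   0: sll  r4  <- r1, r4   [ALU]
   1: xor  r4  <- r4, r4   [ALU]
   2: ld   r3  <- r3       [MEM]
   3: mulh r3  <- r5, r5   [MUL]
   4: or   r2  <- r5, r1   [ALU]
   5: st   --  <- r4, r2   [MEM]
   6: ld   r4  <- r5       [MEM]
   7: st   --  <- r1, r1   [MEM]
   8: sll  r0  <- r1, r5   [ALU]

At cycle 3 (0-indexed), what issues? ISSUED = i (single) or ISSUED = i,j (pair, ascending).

ISSUED = 5

t=0 i0:sll ; RAW+WAW r4
t=1 i1/i2:xor;ld ; dual
t=2 i3/i4:mulh;or ; dual
t=3 i5:st ; no-port MEM/MEM
t=4 i6:ld ; no-port MEM/MEM
t=5 i7/i8:st;sll ; dual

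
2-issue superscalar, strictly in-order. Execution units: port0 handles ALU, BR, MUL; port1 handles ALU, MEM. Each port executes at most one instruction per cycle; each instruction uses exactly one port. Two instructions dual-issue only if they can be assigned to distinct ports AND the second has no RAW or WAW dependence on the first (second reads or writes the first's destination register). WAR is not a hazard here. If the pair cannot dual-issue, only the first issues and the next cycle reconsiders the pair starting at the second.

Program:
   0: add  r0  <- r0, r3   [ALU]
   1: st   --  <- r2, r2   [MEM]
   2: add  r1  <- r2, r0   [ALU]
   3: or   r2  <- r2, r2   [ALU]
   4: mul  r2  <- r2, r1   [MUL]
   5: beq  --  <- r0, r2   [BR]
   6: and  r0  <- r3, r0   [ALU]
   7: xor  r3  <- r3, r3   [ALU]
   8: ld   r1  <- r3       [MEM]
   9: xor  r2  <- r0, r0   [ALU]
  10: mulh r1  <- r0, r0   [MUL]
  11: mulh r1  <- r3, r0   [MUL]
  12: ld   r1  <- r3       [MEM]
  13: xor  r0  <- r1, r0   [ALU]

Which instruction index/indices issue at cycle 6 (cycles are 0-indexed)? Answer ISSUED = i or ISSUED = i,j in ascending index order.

t=0 i0&i1:add+st ; dual
t=1 i2&i3:add+or ; dual
t=2 i4:mul ; no-port MUL/BR
t=3 i5&i6:beq+and ; dual
t=4 i7:xor ; RAW r3
t=5 i8&i9:ld+xor ; dual
t=6 i10:mulh ; no-port MUL/MUL
t=7 i11:mulh ; WAW r1
t=8 i12:ld ; RAW r1
t=9 i13:xor ; tail

ISSUED = 10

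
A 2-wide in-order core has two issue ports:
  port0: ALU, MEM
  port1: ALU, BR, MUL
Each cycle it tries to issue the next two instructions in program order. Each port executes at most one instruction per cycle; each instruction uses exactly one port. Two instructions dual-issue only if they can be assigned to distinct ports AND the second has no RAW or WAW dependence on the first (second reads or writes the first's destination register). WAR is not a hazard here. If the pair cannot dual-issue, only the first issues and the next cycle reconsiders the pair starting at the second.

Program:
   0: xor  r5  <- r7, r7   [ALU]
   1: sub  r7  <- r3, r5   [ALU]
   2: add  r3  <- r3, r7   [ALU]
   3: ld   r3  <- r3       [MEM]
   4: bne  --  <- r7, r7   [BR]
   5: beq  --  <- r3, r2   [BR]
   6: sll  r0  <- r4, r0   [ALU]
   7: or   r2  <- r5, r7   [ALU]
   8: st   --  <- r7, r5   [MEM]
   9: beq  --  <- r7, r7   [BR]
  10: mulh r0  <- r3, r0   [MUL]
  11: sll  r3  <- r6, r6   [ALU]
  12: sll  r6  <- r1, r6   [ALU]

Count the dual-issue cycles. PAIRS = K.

#0 head=0: xor.ALU i0 RAW r5
#1 head=1: sub.ALU i1 RAW r7
#2 head=2: add.ALU i2 RAW+WAW r3
#3 head=3: ld.MEM+bne.BR i3&i4 2-wide
#4 head=5: beq.BR+sll.ALU i5&i6 2-wide
#5 head=7: or.ALU+st.MEM i7&i8 2-wide
#6 head=9: beq.BR i9 no-port BR/MUL
#7 head=10: mulh.MUL+sll.ALU i10&i11 2-wide
#8 head=12: sll.ALU i12 tail

PAIRS = 4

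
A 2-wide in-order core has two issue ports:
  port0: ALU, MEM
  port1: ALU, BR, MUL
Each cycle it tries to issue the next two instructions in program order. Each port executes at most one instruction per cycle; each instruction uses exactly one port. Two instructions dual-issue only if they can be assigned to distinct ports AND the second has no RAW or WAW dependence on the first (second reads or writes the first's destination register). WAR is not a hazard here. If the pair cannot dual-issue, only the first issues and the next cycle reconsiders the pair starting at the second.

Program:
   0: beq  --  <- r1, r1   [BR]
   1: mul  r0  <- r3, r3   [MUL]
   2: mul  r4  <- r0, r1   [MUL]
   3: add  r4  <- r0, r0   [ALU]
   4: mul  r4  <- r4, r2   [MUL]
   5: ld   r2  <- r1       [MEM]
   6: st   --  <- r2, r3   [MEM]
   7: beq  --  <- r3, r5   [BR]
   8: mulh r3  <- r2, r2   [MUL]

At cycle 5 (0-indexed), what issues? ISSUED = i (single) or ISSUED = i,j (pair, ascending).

[0] i0  beq.BR  -- no-port BR/MUL
[1] i1  mul.MUL  -- no-port MUL/MUL
[2] i2  mul.MUL  -- WAW r4
[3] i3  add.ALU  -- RAW+WAW r4
[4] i4,i5  mul.MUL/ld.MEM  -- pair
[5] i6,i7  st.MEM/beq.BR  -- pair
[6] i8  mulh.MUL  -- tail

ISSUED = 6,7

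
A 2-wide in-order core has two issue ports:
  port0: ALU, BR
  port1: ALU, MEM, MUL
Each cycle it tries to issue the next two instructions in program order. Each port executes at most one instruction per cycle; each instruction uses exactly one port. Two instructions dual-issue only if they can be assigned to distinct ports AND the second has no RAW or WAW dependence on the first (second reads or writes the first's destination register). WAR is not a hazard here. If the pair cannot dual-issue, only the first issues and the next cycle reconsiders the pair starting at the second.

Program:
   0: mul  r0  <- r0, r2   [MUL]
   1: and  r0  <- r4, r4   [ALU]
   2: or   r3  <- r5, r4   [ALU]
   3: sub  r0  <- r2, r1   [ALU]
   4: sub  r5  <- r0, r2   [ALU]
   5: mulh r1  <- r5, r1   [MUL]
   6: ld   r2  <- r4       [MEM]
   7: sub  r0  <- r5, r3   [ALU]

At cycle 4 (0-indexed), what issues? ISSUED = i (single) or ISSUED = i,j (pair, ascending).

t=0 i0:mul.MUL ; WAW r0
t=1 i1&i2:and.ALU or.ALU ; dual
t=2 i3:sub.ALU ; RAW r0
t=3 i4:sub.ALU ; RAW r5
t=4 i5:mulh.MUL ; no-port MUL/MEM
t=5 i6&i7:ld.MEM sub.ALU ; dual

ISSUED = 5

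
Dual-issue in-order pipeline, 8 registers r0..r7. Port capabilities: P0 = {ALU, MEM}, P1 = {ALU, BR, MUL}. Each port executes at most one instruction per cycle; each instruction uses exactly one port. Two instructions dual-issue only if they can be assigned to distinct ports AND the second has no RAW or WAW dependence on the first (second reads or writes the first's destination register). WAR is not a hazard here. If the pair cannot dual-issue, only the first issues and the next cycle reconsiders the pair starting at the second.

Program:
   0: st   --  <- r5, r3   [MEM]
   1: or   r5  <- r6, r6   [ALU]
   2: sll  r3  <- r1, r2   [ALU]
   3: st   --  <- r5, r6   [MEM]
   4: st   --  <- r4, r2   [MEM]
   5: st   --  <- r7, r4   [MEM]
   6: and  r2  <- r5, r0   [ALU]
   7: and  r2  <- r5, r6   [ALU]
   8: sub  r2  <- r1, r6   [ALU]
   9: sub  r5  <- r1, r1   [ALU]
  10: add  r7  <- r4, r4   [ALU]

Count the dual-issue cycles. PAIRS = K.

c0: i0/i1 st.MEM or.ALU  dual
c1: i2/i3 sll.ALU st.MEM  dual
c2: i4 st.MEM  no-port MEM/MEM
c3: i5/i6 st.MEM and.ALU  dual
c4: i7 and.ALU  WAW r2
c5: i8/i9 sub.ALU sub.ALU  dual
c6: i10 add.ALU  tail

PAIRS = 4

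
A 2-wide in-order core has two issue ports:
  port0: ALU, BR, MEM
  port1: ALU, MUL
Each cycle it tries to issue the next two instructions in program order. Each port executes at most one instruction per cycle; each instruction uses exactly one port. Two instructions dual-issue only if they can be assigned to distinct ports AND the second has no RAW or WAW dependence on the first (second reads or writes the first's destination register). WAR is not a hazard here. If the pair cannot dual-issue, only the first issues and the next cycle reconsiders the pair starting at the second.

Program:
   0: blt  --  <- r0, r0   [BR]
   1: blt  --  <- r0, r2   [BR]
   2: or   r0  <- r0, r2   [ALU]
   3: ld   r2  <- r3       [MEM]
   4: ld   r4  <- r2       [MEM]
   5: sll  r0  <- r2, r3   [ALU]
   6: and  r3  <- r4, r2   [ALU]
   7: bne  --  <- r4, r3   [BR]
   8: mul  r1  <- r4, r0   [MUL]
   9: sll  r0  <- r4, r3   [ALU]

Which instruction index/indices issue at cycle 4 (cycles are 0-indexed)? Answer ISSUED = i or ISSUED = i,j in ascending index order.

#0 head=0: blt.BR i0 no-port BR/BR
#1 head=1: blt.BR/or.ALU i1,i2 pair
#2 head=3: ld.MEM i3 no-port MEM/MEM
#3 head=4: ld.MEM/sll.ALU i4,i5 pair
#4 head=6: and.ALU i6 RAW r3
#5 head=7: bne.BR/mul.MUL i7,i8 pair
#6 head=9: sll.ALU i9 tail

ISSUED = 6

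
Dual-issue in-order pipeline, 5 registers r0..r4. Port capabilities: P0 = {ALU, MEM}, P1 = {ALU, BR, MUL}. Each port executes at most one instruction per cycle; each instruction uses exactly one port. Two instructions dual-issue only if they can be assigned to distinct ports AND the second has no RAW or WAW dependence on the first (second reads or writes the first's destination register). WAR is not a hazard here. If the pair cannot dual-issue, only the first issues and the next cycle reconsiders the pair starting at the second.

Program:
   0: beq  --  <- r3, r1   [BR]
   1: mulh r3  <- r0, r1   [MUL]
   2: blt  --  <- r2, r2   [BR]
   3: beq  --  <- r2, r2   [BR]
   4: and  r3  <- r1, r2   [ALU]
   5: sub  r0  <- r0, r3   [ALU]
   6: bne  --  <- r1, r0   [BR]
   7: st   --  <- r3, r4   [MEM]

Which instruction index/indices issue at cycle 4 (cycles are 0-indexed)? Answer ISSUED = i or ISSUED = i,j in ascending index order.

ISSUED = 5

[0] i0  beq.BR  -- no-port BR/MUL
[1] i1  mulh.MUL  -- no-port MUL/BR
[2] i2  blt.BR  -- no-port BR/BR
[3] i3/i4  beq.BR and.ALU  -- 2-wide
[4] i5  sub.ALU  -- RAW r0
[5] i6/i7  bne.BR st.MEM  -- 2-wide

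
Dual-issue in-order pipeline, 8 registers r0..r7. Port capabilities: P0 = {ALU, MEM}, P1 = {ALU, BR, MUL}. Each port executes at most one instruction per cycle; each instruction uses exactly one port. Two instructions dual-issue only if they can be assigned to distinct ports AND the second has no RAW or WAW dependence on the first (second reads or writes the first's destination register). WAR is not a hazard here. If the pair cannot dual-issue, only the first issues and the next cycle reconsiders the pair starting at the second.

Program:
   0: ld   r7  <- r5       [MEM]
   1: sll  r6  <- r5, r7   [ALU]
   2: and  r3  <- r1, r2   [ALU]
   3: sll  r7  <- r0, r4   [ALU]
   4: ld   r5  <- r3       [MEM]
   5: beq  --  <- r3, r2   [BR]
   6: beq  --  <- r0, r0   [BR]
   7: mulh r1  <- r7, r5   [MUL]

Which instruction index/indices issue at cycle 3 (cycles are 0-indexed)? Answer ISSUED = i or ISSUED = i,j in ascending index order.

ISSUED = 5

0. ld @i0  | RAW r7
1. sll/and @i1/i2  | 2-wide
2. sll/ld @i3/i4  | 2-wide
3. beq @i5  | no-port BR/BR
4. beq @i6  | no-port BR/MUL
5. mulh @i7  | tail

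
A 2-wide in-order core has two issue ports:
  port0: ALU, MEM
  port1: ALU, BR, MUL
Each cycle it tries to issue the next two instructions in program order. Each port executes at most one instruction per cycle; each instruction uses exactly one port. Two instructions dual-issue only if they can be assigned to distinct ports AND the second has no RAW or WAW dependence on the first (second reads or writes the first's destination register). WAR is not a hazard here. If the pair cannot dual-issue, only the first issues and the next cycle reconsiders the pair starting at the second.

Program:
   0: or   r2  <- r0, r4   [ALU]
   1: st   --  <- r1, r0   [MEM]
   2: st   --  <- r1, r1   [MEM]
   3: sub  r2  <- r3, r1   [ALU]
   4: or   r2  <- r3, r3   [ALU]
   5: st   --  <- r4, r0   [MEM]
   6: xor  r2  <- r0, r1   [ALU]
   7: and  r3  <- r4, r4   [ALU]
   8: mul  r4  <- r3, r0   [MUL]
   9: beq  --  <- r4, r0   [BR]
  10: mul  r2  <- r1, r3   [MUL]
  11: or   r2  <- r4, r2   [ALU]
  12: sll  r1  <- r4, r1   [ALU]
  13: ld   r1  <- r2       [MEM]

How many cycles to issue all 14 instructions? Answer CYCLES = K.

c0: i0+i1 or.ALU st.MEM  dual
c1: i2+i3 st.MEM sub.ALU  dual
c2: i4+i5 or.ALU st.MEM  dual
c3: i6+i7 xor.ALU and.ALU  dual
c4: i8 mul.MUL  no-port MUL/BR
c5: i9 beq.BR  no-port BR/MUL
c6: i10 mul.MUL  RAW+WAW r2
c7: i11+i12 or.ALU sll.ALU  dual
c8: i13 ld.MEM  tail

CYCLES = 9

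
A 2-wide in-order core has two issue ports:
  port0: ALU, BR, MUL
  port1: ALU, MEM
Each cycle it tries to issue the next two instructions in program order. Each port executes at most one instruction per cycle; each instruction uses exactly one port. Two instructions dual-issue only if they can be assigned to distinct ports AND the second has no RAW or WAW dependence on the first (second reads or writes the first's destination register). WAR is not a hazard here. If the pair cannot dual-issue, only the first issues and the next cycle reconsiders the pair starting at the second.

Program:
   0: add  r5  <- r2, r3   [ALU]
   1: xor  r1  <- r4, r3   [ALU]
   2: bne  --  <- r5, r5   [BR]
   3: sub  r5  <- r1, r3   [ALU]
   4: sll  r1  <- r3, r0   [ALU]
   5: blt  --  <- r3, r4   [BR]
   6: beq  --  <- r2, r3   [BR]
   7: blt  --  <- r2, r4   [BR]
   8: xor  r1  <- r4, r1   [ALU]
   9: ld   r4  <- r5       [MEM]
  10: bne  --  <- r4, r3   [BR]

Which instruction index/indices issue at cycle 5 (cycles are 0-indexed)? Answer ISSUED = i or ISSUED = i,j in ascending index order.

t=0 i0&i1:add+xor ; dual
t=1 i2&i3:bne+sub ; dual
t=2 i4&i5:sll+blt ; dual
t=3 i6:beq ; no-port BR/BR
t=4 i7&i8:blt+xor ; dual
t=5 i9:ld ; RAW r4
t=6 i10:bne ; tail

ISSUED = 9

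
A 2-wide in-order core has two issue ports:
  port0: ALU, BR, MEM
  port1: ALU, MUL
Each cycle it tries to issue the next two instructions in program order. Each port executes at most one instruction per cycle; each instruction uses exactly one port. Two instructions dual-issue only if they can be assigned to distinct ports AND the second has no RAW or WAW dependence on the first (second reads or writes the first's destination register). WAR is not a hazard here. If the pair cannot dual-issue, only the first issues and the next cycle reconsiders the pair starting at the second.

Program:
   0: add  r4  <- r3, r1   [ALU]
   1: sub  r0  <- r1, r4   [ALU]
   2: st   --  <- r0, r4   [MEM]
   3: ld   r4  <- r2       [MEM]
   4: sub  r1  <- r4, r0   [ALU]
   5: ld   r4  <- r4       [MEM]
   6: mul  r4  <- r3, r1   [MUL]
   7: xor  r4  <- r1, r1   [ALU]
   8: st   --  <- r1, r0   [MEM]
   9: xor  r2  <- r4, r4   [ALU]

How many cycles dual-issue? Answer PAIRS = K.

PAIRS = 2

#0 head=0: add.ALU i0 RAW r4
#1 head=1: sub.ALU i1 RAW r0
#2 head=2: st.MEM i2 no-port MEM/MEM
#3 head=3: ld.MEM i3 RAW r4
#4 head=4: sub.ALU+ld.MEM i4+i5 dual
#5 head=6: mul.MUL i6 WAW r4
#6 head=7: xor.ALU+st.MEM i7+i8 dual
#7 head=9: xor.ALU i9 tail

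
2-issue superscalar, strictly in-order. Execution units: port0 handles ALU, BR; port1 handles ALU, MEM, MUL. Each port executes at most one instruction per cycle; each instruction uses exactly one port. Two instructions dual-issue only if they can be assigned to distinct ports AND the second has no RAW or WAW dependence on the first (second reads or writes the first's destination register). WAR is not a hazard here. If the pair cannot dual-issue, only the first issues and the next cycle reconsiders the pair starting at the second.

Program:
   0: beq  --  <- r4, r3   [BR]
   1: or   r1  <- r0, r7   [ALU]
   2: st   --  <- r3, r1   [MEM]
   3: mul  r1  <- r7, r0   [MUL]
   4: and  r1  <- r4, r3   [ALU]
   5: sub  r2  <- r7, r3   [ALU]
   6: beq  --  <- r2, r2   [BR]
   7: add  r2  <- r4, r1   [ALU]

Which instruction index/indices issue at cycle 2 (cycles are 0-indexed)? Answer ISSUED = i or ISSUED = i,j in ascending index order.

ISSUED = 3

#0 head=0: beq or i0+i1 dual
#1 head=2: st i2 no-port MEM/MUL
#2 head=3: mul i3 WAW r1
#3 head=4: and sub i4+i5 dual
#4 head=6: beq add i6+i7 dual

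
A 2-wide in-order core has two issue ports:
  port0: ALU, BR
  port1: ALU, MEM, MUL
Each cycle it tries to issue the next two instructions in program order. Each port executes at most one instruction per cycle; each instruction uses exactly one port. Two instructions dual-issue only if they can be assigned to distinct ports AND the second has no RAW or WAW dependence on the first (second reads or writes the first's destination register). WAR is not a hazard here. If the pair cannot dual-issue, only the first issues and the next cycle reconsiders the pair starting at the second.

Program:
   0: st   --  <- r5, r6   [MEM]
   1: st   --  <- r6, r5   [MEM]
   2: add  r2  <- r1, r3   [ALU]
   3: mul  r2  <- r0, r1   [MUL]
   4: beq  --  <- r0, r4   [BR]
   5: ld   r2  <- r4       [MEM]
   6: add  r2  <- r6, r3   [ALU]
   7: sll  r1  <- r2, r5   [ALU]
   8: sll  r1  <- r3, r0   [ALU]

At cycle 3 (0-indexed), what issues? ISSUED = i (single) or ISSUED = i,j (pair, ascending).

ISSUED = 5

t=0 i0:st.MEM ; no-port MEM/MEM
t=1 i1,i2:st.MEM+add.ALU ; 2-wide
t=2 i3,i4:mul.MUL+beq.BR ; 2-wide
t=3 i5:ld.MEM ; WAW r2
t=4 i6:add.ALU ; RAW r2
t=5 i7:sll.ALU ; WAW r1
t=6 i8:sll.ALU ; tail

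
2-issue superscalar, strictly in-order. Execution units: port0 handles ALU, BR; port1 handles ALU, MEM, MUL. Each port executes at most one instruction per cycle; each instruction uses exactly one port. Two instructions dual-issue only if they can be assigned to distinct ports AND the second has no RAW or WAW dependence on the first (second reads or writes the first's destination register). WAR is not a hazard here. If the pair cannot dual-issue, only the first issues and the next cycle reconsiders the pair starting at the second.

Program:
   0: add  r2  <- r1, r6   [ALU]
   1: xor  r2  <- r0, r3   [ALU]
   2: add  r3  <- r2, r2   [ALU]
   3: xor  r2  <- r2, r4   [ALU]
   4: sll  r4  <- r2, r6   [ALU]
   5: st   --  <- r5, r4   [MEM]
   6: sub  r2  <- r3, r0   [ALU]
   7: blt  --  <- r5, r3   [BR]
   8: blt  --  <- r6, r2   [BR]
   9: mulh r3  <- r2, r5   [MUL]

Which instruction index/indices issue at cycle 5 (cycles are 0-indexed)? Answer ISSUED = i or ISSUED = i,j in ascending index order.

ISSUED = 7

t=0 i0:add.ALU ; WAW r2
t=1 i1:xor.ALU ; RAW r2
t=2 i2/i3:add.ALU xor.ALU ; 2-wide
t=3 i4:sll.ALU ; RAW r4
t=4 i5/i6:st.MEM sub.ALU ; 2-wide
t=5 i7:blt.BR ; no-port BR/BR
t=6 i8/i9:blt.BR mulh.MUL ; 2-wide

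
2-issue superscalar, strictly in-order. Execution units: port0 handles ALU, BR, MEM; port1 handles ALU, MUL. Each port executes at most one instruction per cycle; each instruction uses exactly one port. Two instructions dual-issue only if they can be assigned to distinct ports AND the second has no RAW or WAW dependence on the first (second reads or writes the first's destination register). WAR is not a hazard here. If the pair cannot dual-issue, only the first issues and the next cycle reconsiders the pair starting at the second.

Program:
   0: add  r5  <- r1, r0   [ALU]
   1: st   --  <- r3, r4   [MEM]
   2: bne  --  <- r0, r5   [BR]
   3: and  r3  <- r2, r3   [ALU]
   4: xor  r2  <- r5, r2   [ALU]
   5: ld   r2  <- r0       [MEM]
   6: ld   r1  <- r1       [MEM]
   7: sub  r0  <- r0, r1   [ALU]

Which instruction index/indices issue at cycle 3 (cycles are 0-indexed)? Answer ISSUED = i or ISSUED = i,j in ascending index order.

  cy0 -> i0+i1 (add+st) 2-wide
  cy1 -> i2+i3 (bne+and) 2-wide
  cy2 -> i4 (xor) WAW r2
  cy3 -> i5 (ld) no-port MEM/MEM
  cy4 -> i6 (ld) RAW r1
  cy5 -> i7 (sub) tail

ISSUED = 5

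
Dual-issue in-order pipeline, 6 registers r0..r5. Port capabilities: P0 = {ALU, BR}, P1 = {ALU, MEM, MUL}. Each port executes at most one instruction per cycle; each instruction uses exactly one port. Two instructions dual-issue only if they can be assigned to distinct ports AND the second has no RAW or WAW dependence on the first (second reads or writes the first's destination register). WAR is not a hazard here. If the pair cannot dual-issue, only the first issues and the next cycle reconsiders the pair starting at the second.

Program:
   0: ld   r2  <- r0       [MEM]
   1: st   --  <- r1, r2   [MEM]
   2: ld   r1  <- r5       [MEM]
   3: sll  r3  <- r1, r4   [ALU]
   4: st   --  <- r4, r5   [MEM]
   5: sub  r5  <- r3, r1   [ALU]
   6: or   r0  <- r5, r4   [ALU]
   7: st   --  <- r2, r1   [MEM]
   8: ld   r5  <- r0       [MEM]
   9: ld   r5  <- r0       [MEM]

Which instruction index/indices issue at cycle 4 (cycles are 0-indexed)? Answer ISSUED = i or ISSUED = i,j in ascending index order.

c0: i0 ld  no-port MEM/MEM
c1: i1 st  no-port MEM/MEM
c2: i2 ld  RAW r1
c3: i3+i4 sll st  pair
c4: i5 sub  RAW r5
c5: i6+i7 or st  pair
c6: i8 ld  no-port MEM/MEM
c7: i9 ld  tail

ISSUED = 5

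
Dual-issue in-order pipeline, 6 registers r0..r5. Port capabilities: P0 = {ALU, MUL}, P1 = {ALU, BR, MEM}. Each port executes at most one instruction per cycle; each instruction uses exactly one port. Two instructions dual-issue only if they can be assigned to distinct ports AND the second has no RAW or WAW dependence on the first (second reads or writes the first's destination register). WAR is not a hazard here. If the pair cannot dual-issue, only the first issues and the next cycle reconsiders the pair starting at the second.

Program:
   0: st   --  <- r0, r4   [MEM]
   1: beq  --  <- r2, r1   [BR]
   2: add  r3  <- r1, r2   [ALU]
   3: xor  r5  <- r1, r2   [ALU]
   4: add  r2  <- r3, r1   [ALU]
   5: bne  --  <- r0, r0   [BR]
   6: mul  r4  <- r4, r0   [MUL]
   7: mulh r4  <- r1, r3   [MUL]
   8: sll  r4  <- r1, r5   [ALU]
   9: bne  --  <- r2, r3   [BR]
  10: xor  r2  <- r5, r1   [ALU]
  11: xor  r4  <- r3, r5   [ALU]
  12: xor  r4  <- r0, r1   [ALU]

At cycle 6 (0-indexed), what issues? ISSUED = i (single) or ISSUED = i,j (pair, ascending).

ISSUED = 10,11

c0: i0 st.MEM  no-port MEM/BR
c1: i1,i2 beq.BR;add.ALU  pair
c2: i3,i4 xor.ALU;add.ALU  pair
c3: i5,i6 bne.BR;mul.MUL  pair
c4: i7 mulh.MUL  WAW r4
c5: i8,i9 sll.ALU;bne.BR  pair
c6: i10,i11 xor.ALU;xor.ALU  pair
c7: i12 xor.ALU  tail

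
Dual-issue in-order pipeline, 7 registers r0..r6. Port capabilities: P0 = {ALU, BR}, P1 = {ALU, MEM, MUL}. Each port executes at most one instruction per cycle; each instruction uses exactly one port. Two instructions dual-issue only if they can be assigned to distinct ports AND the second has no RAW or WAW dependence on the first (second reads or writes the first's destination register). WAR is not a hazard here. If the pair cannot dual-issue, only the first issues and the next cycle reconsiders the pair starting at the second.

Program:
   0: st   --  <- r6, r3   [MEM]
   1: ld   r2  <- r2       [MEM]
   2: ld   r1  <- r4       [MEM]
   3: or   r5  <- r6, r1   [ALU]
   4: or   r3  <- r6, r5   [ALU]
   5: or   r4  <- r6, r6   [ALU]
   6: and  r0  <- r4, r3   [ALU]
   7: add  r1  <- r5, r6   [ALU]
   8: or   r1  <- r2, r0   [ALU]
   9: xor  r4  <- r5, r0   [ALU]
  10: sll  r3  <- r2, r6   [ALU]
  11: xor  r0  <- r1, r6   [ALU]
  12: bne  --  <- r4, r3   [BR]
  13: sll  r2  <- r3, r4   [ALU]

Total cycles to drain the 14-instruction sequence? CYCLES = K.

t=0 i0:st.MEM ; no-port MEM/MEM
t=1 i1:ld.MEM ; no-port MEM/MEM
t=2 i2:ld.MEM ; RAW r1
t=3 i3:or.ALU ; RAW r5
t=4 i4/i5:or.ALU or.ALU ; pair
t=5 i6/i7:and.ALU add.ALU ; pair
t=6 i8/i9:or.ALU xor.ALU ; pair
t=7 i10/i11:sll.ALU xor.ALU ; pair
t=8 i12/i13:bne.BR sll.ALU ; pair

CYCLES = 9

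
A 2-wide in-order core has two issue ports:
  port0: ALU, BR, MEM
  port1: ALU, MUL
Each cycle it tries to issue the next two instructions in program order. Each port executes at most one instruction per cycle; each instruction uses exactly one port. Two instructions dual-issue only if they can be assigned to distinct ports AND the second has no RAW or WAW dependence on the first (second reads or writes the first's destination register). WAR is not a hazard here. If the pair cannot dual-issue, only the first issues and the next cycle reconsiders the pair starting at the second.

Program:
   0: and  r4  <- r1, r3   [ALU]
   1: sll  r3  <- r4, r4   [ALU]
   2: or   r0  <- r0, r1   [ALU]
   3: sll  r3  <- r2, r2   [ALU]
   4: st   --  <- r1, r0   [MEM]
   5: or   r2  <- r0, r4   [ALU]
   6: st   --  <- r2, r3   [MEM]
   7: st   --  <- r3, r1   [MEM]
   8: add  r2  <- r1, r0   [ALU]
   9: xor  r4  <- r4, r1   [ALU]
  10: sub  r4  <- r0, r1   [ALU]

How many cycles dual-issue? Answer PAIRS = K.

#0 head=0: and.ALU i0 RAW r4
#1 head=1: sll.ALU/or.ALU i1/i2 dual
#2 head=3: sll.ALU/st.MEM i3/i4 dual
#3 head=5: or.ALU i5 RAW r2
#4 head=6: st.MEM i6 no-port MEM/MEM
#5 head=7: st.MEM/add.ALU i7/i8 dual
#6 head=9: xor.ALU i9 WAW r4
#7 head=10: sub.ALU i10 tail

PAIRS = 3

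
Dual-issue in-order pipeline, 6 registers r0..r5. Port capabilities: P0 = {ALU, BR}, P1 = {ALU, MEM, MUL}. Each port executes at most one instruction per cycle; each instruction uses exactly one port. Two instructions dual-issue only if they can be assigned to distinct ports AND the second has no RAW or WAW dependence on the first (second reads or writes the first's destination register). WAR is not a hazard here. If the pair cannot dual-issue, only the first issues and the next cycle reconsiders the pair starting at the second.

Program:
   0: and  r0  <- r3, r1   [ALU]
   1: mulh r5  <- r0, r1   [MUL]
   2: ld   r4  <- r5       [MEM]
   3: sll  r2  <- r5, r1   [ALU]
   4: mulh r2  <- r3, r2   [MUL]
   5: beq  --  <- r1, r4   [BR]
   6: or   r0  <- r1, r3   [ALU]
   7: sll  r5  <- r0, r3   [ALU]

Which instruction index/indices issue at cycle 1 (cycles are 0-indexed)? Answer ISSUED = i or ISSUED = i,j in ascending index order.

ISSUED = 1

c0: i0 and  RAW r0
c1: i1 mulh  no-port MUL/MEM
c2: i2/i3 ld+sll  2-wide
c3: i4/i5 mulh+beq  2-wide
c4: i6 or  RAW r0
c5: i7 sll  tail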